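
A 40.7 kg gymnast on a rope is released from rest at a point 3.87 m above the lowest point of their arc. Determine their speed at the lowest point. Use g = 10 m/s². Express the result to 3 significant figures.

v = 8.80 m/s

Energy conservation between the two points: mgh = ½mv²
v = √(2gh) = √(2 × 10 × 3.87) = √77.400 = 8.798 m/s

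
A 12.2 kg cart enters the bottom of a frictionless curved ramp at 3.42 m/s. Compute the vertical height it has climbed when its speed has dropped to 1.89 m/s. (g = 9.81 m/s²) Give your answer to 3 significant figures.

h = 0.414 m

Conservation of energy: ½mv₁² = ½mv₂² + mgh
h = (v₁² − v₂²)/(2g) = (3.42² − 1.89²)/(2 × 9.81) = 0.4141 m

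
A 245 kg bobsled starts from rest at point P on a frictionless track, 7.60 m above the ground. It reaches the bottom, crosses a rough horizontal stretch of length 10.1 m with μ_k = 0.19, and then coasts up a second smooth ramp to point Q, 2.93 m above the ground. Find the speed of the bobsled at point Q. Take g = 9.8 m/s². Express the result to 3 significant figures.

Energy at P: mgh₁ = (245)(9.8)(7.60) = 18248 J
Friction loss: W_f = μ_k mg d = 4608 J
At Q: ½mv² + mgh₂ = mgh₁ − W_f
½mv² = 18248 − 4608 − 7034.9 = 6605.2 J
v = √(2 × 6605.2/245) = 7.343 m/s

v = 7.34 m/s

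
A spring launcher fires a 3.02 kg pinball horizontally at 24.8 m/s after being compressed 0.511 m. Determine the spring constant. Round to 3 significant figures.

k = 7110 N/m

½kx² = ½mv²
k = mv²/x² = (3.02)(24.8)²/(0.511)² = 7113 N/m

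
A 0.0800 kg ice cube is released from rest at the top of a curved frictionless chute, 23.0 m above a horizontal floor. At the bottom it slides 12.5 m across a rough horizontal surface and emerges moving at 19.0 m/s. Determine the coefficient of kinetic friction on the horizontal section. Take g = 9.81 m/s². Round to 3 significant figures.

μ_k = 0.368

Energy bookkeeping (friction removes W_f = μ_k N d):
mgh = ½mv² + μ_k m g d
mgh = 18.050 J; ½mv² = 14.440 J
W_f = 18.050 − 14.440 = 3.610 J
μ_k = W_f/(mg·d) = 3.610/(0.7848 × 12.5) = 0.3680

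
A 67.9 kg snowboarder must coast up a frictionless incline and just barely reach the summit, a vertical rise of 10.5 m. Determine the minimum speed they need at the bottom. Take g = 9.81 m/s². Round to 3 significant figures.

v = 14.4 m/s

At the top they are momentarily at rest, so all KE converts to PE: ½mv² = mgh
v = √(2gh) = √(2 × 9.81 × 10.5) = 14.35 m/s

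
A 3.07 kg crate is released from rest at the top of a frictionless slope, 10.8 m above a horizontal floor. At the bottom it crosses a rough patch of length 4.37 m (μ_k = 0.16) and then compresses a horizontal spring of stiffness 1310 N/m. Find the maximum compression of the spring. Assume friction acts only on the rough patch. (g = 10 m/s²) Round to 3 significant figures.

x = 0.688 m

Initial energy: E₁ = mgh = (3.07)(10)(10.8) = 331.56 J
Friction removes W_f = μ_k mg d = (0.16)(3.07)(10)(4.37) = 21.47 J
Energy reaching the spring: E = 331.56 − 21.47 = 310.09 J
At max compression ½kx² = E ⇒ x = √(2E/k) = √(2 × 310.09/1310) = 0.6881 m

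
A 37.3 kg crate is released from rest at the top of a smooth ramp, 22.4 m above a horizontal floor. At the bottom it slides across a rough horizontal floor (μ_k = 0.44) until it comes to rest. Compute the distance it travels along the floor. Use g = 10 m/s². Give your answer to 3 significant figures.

Applying the work–energy principle:
At rest all PE has been dissipated by friction: mgh = μ_k m g d
d = h/μ_k = 22.4/0.44 = 50.91 m

d = 50.9 m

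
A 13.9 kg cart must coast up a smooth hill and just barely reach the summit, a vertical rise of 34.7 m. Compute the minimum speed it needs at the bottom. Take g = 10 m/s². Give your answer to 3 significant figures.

At the top it is momentarily at rest, so all KE converts to PE: ½mv² = mgh
v = √(2gh) = √(2 × 10 × 34.7) = 26.34 m/s

v = 26.3 m/s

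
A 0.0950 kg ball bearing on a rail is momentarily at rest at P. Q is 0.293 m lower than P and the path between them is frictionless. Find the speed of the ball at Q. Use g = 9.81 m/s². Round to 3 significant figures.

v = 2.40 m/s

Energy conservation between the two points: mgh = ½mv²
v = √(2gh) = √(2 × 9.81 × 0.293) = √5.7487 = 2.398 m/s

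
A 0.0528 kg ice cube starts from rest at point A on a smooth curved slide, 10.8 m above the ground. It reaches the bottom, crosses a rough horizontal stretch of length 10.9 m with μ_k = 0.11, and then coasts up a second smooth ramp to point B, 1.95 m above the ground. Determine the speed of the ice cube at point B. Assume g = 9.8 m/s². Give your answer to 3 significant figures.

v = 12.2 m/s

Energy at A: mgh₁ = (0.0528)(9.8)(10.8) = 5.5884 J
Friction loss: W_f = μ_k mg d = 0.6204 J
At B: ½mv² + mgh₂ = mgh₁ − W_f
½mv² = 5.5884 − 0.6204 − 1.0090 = 3.9589 J
v = √(2 × 3.9589/0.0528) = 12.25 m/s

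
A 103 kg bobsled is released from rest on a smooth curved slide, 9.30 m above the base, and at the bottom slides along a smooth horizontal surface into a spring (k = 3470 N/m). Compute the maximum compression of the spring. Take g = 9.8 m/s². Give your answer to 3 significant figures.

x = 2.33 m

Energy conservation (no friction) from release to max compression: mgh = ½kx²
x = √(2mgh/k) = √(2 × 103 × 9.8 × 9.30 / 3470) = 2.326 m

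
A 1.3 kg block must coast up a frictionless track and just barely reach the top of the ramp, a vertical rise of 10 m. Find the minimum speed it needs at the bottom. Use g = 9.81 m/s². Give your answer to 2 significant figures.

At the top it is momentarily at rest, so all KE converts to PE: ½mv² = mgh
v = √(2gh) = √(2 × 9.81 × 10) = 14.01 m/s

v = 14 m/s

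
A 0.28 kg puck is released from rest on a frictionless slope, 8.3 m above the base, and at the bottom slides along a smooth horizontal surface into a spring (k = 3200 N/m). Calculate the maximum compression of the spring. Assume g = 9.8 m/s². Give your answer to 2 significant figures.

Energy conservation (no friction) from release to max compression: mgh = ½kx²
x = √(2mgh/k) = √(2 × 0.28 × 9.8 × 8.3 / 3200) = 0.1193 m

x = 0.12 m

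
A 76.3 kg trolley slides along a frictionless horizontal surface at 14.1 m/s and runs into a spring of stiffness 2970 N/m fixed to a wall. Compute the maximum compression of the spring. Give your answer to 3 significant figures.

At max compression the trolley is momentarily at rest: ½mv² = ½kx²
x = v√(m/k) = 14.1 × √(76.3/2970) = 2.260 m

x = 2.26 m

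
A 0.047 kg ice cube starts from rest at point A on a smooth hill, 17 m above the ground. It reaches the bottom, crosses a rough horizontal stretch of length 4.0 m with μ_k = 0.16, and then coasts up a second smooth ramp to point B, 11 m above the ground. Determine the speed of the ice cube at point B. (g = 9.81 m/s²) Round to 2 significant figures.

Energy at A: mgh₁ = (0.047)(9.81)(17) = 7.8382 J
Friction loss: W_f = μ_k mg d = 0.2951 J
At B: ½mv² + mgh₂ = mgh₁ − W_f
½mv² = 7.8382 − 0.2951 − 5.0718 = 2.4713 J
v = √(2 × 2.4713/0.047) = 10.25 m/s

v = 10 m/s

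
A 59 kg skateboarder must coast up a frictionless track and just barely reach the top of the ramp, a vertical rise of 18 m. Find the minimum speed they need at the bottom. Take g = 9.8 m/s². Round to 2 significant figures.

v = 19 m/s

At the top they are momentarily at rest, so all KE converts to PE: ½mv² = mgh
v = √(2gh) = √(2 × 9.8 × 18) = 18.78 m/s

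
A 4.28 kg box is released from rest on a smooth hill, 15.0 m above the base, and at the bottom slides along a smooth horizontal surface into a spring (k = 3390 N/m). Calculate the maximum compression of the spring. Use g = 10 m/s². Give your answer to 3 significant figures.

x = 0.615 m

At max compression the box is momentarily at rest: mgh = ½kx²
x = √(2mgh/k) = √(2 × 4.28 × 10 × 15.0 / 3390) = 0.6154 m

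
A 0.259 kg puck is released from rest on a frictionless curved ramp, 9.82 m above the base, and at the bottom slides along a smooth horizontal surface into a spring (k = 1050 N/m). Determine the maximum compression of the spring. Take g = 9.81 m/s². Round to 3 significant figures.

Energy conservation (no friction) from release to max compression: mgh = ½kx²
x = √(2mgh/k) = √(2 × 0.259 × 9.81 × 9.82 / 1050) = 0.2180 m

x = 0.218 m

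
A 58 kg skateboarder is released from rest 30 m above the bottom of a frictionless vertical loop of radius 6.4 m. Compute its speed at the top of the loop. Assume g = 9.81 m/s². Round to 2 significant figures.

v = 18 m/s

Energy conservation: mgh = ½mv_top² + mg(2r)
v_top² = 2g(h − 2r) = 2(9.81)(30 − 12.80) = 337.5
v_top = 18.37 m/s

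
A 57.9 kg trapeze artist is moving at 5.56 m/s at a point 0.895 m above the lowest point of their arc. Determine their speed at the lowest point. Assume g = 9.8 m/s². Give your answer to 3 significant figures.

v = 6.96 m/s

Mechanical energy is conserved (no friction): ½mv₀² + mgh = ½mv²
The mass cancels from both sides.
v² = v₀² + 2gh = (5.56)² + 2(9.8)(0.895) = 48.456
v = √48.456 = 6.961 m/s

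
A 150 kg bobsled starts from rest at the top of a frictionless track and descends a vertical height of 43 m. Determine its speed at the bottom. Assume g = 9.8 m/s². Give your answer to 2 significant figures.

v = 29 m/s

By conservation of mechanical energy, mgh = ½mv²
The mass cancels from both sides.
v = √(2gh) = √(2 × 9.8 × 43) = √842.80 = 29.03 m/s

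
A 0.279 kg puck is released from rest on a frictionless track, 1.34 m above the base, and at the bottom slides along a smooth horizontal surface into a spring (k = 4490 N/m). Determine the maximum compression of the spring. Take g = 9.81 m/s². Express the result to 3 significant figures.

At max compression the puck is momentarily at rest: mgh = ½kx²
x = √(2mgh/k) = √(2 × 0.279 × 9.81 × 1.34 / 4490) = 0.04042 m

x = 0.0404 m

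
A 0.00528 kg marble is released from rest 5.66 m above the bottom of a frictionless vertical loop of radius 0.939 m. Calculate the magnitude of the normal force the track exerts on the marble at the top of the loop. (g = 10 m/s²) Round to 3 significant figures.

N = 0.373 N

Energy from release to top (height 2r): mgh = ½mv_top² + mg(2r)
v_top² = 2g(h − 2r) = 2(10)(5.66 − 1.878) = 75.640 m²/s²
At the top, both N and weight point toward the centre: N + mg = mv_top²/r
N = m(v_top²/r − g) = 0.00528(75.640/0.939 − 10) = 0.3725 N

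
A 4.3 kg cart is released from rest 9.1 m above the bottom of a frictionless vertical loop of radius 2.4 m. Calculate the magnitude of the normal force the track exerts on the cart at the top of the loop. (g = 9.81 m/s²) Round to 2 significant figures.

N = 110 N

Energy from release to top (height 2r): mgh = ½mv_top² + mg(2r)
v_top² = 2g(h − 2r) = 2(9.81)(9.1 − 4.800) = 84.366 m²/s²
At the top, both N and weight point toward the centre: N + mg = mv_top²/r
N = m(v_top²/r − g) = 4.3(84.366/2.4 − 9.81) = 109.0 N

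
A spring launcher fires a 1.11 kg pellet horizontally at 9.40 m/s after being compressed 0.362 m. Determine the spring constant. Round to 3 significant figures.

Energy stored in the spring equals the launch KE: ½kx² = ½mv²
k = mv²/x² = (1.11)(9.40)²/(0.362)² = 748.4 N/m

k = 748 N/m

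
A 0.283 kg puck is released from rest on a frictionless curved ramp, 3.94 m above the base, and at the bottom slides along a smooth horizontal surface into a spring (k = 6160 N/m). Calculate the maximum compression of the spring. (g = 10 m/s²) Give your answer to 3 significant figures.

Gravitational PE at the top equals spring PE at max compression: mgh = ½kx²
x = √(2mgh/k) = √(2 × 0.283 × 10 × 3.94 / 6160) = 0.06017 m

x = 0.0602 m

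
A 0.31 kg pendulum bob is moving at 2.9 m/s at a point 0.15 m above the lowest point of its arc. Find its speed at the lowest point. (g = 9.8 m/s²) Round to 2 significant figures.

v = 3.4 m/s

Energy conservation between the two points: ½mv₀² + mgh = ½mv²
v² = v₀² + 2gh = (2.9)² + 2(9.8)(0.15) = 11.350
v = √11.350 = 3.369 m/s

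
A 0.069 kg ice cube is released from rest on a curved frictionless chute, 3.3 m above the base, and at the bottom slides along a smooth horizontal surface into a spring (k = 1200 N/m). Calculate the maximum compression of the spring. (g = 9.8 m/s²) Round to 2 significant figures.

x = 0.061 m

At max compression the cube is momentarily at rest: mgh = ½kx²
x = √(2mgh/k) = √(2 × 0.069 × 9.8 × 3.3 / 1200) = 0.06098 m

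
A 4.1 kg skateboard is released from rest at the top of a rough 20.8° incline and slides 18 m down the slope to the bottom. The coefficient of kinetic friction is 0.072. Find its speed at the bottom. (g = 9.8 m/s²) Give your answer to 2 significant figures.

v = 10 m/s

Energy: mgh = ½mv² + W_f, with h = L sinθ and W_f = μ_k (mg cosθ) L
mgh = mgL sinθ = (4.1)(9.8)(18)sin20.8° = 256.83 J
W_f = μ_k mg cosθ · L = (0.072)(4.1)(9.8)cos20.8°·18 = 48.68 J
½mv² = 256.83 − 48.68 = 208.15 J
v = √(2 × 208.15/4.1) = 10.08 m/s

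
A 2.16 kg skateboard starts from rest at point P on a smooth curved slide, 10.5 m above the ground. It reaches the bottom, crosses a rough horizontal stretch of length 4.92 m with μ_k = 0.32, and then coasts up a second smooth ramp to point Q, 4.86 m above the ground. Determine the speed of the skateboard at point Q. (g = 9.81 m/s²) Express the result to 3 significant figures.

Energy at P: mgh₁ = (2.16)(9.81)(10.5) = 222.49 J
Friction loss: W_f = μ_k mg d = 33.36 J
At Q: ½mv² + mgh₂ = mgh₁ − W_f
½mv² = 222.49 − 33.36 − 102.98 = 86.148 J
v = √(2 × 86.148/2.16) = 8.931 m/s

v = 8.93 m/s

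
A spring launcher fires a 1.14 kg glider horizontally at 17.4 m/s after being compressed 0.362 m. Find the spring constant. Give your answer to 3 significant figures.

k = 2630 N/m

Spring PE at full compression equals KE at release: ½kx² = ½mv²
k = mv²/x² = (1.14)(17.4)²/(0.362)² = 2634 N/m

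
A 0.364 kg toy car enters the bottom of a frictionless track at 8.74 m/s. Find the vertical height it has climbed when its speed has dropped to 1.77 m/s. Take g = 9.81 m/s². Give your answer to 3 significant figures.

Conservation of energy: ½mv₁² = ½mv₂² + mgh
h = (v₁² − v₂²)/(2g) = (8.74² − 1.77²)/(2 × 9.81) = 3.734 m

h = 3.73 m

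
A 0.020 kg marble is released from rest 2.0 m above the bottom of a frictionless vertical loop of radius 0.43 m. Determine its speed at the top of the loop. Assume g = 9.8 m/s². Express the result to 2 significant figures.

v = 4.7 m/s

Energy conservation: mgh = ½mv_top² + mg(2r)
v_top² = 2g(h − 2r) = 2(9.8)(2.0 − 0.8600) = 22.34
v_top = 4.727 m/s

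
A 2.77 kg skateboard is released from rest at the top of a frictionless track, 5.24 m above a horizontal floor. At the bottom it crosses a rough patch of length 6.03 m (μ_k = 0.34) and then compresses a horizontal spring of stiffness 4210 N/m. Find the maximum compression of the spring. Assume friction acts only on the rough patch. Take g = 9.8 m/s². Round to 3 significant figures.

Initial energy: E₁ = mgh = (2.77)(9.8)(5.24) = 142.25 J
Friction removes W_f = μ_k mg d = (0.34)(2.77)(9.8)(6.03) = 55.65 J
Energy reaching the spring: E = 142.25 − 55.65 = 86.590 J
At max compression ½kx² = E ⇒ x = √(2E/k) = √(2 × 86.590/4210) = 0.2028 m

x = 0.203 m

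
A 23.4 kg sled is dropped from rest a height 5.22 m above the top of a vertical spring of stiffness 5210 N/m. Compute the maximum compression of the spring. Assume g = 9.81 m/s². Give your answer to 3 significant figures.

x = 0.724 m

Measuring PE from the top of the relaxed spring, at max compression the sled has dropped H + x with zero KE, so:
mg(H + x) = ½kx²
½(5210)x² − (23.4)(9.81)x − (23.4)(9.81)(5.22) = 0
2605x² − 229.6x − 1198 = 0
x = [229.6 + √(52695 + 1.2486e+07)]/(2 × 2605) = 0.7237 m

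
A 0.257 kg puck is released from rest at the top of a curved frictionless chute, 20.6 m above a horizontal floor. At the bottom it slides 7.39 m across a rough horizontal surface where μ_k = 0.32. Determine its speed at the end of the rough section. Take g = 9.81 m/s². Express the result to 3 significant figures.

Energy at the top = energy at the end + work done against friction:
mgh = ½mv² + μ_k m g d
W_f = μ_k mg d = (0.32)(0.257)(9.81)(7.39) = 5.962 J
½mv² = mgh − W_f = 51.936 − 5.962 = 45.974 J
v = √(2 × 45.974/0.257) = 18.91 m/s

v = 18.9 m/s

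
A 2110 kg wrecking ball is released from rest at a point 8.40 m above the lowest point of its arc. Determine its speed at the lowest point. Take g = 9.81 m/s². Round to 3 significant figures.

Mechanical energy is conserved (no friction): mgh = ½mv²
v = √(2gh) = √(2 × 9.81 × 8.40) = √164.81 = 12.84 m/s

v = 12.8 m/s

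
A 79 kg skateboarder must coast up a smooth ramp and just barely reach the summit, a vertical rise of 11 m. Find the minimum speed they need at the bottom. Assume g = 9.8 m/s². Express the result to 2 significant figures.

At the top they are momentarily at rest, so all KE converts to PE: ½mv² = mgh
v = √(2gh) = √(2 × 9.8 × 11) = 14.68 m/s

v = 15 m/s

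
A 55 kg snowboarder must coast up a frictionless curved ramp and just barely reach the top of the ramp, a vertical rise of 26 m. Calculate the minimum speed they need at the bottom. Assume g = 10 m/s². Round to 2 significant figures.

At the top they are momentarily at rest, so all KE converts to PE: ½mv² = mgh
v = √(2gh) = √(2 × 10 × 26) = 22.80 m/s

v = 23 m/s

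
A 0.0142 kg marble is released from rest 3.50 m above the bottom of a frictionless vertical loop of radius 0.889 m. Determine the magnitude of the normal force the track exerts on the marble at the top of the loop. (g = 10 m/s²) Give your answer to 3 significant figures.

Energy from release to top (height 2r): mgh = ½mv_top² + mg(2r)
v_top² = 2g(h − 2r) = 2(10)(3.50 − 1.778) = 34.440 m²/s²
At the top, both N and weight point toward the centre: N + mg = mv_top²/r
N = m(v_top²/r − g) = 0.0142(34.440/0.889 − 10) = 0.4081 N

N = 0.408 N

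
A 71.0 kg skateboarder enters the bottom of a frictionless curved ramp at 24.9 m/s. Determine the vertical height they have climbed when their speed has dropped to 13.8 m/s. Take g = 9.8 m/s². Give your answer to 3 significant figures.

Energy balance between the two points: ½mv₁² = ½mv₂² + mgh
h = (v₁² − v₂²)/(2g) = (24.9² − 13.8²)/(2 × 9.8) = 21.92 m

h = 21.9 m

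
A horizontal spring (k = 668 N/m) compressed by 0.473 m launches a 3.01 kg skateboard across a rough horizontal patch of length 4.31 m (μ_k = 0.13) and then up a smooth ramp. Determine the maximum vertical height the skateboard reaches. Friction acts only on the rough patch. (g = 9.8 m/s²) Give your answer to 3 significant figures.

Spring energy: E₀ = ½kx² = ½(668)(0.473)² = 74.725 J
Friction: W_f = μ_k mg d = (0.13)(3.01)(9.8)(4.31) = 16.53 J
Energy at base of ramp: E = 74.725 − 16.53 = 58.198 J
At max height all remaining energy is PE: mgh = E ⇒ h = E/(mg) = 58.198/(3.01 × 9.8) = 1.973 m

h = 1.97 m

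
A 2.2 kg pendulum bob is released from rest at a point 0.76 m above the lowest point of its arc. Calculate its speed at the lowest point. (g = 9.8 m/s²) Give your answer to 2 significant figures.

v = 3.9 m/s

Mechanical energy is conserved (no friction): mgh = ½mv²
The mass cancels from both sides.
v = √(2gh) = √(2 × 9.8 × 0.76) = √14.896 = 3.860 m/s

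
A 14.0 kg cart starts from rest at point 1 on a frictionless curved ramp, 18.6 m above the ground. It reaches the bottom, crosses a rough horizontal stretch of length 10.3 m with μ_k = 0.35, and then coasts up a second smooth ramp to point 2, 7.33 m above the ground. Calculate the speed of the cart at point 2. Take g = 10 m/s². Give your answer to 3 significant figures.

Energy at 1: mgh₁ = (14.0)(10)(18.6) = 2604.0 J
Friction loss: W_f = μ_k mg d = 504.7 J
At 2: ½mv² + mgh₂ = mgh₁ − W_f
½mv² = 2604.0 − 504.7 − 1026.2 = 1073.1 J
v = √(2 × 1073.1/14.0) = 12.38 m/s

v = 12.4 m/s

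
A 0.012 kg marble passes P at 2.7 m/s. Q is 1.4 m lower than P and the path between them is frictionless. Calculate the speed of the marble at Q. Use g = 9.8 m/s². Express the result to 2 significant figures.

v = 5.9 m/s

Energy conservation between the two points: ½mv₀² + mgh = ½mv²
The mass cancels from both sides.
v² = v₀² + 2gh = (2.7)² + 2(9.8)(1.4) = 34.730
v = √34.730 = 5.893 m/s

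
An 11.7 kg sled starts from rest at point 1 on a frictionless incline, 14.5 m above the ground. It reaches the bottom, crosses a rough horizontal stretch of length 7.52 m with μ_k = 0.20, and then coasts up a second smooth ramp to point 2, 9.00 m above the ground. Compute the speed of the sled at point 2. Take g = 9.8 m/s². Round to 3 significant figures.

Energy at 1: mgh₁ = (11.7)(9.8)(14.5) = 1662.6 J
Friction loss: W_f = μ_k mg d = 172.4 J
At 2: ½mv² + mgh₂ = mgh₁ − W_f
½mv² = 1662.6 − 172.4 − 1031.9 = 458.18 J
v = √(2 × 458.18/11.7) = 8.850 m/s

v = 8.85 m/s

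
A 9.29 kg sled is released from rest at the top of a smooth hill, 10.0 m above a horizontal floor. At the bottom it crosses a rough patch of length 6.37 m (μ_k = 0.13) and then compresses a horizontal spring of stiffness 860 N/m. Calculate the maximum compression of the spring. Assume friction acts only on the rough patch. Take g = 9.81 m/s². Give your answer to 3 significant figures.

Initial energy: E₁ = mgh = (9.29)(9.81)(10.0) = 911.35 J
Friction removes W_f = μ_k mg d = (0.13)(9.29)(9.81)(6.37) = 75.47 J
Energy reaching the spring: E = 911.35 − 75.47 = 835.88 J
At max compression ½kx² = E ⇒ x = √(2E/k) = √(2 × 835.88/860) = 1.394 m

x = 1.39 m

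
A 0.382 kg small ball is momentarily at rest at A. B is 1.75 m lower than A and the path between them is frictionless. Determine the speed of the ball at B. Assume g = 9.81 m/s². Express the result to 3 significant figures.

v = 5.86 m/s

Energy conservation between the two points: mgh = ½mv²
The mass cancels from both sides.
v = √(2gh) = √(2 × 9.81 × 1.75) = √34.335 = 5.860 m/s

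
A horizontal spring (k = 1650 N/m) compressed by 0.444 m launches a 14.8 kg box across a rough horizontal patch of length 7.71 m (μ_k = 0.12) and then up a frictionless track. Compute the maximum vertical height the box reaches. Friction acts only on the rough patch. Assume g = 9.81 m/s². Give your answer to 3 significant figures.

h = 0.195 m

Spring energy: E₀ = ½kx² = ½(1650)(0.444)² = 162.64 J
Friction: W_f = μ_k mg d = (0.12)(14.8)(9.81)(7.71) = 134.3 J
Energy at base of ramp: E = 162.64 − 134.3 = 28.309 J
At max height all remaining energy is PE: mgh = E ⇒ h = E/(mg) = 28.309/(14.8 × 9.81) = 0.1950 m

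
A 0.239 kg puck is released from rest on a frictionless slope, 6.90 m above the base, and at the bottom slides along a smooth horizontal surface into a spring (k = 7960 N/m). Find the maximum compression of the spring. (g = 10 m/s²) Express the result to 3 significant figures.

x = 0.0644 m

Energy conservation (no friction) from release to max compression: mgh = ½kx²
x = √(2mgh/k) = √(2 × 0.239 × 10 × 6.90 / 7960) = 0.06437 m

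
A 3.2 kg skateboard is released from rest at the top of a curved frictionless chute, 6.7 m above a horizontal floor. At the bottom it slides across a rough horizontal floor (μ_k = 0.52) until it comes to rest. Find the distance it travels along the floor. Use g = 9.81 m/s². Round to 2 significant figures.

Energy at the top = energy at the end + work done against friction:
At rest all PE has been dissipated by friction: mgh = μ_k m g d
d = h/μ_k = 6.7/0.52 = 12.88 m

d = 13 m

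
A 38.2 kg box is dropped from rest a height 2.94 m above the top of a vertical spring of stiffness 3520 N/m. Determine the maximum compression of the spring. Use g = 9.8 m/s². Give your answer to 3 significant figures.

x = 0.904 m

Let x be the compression. The total drop is H + x, and the box is instantaneously at rest at max compression, so energy conservation gives:
mg(H + x) = ½kx²
½(3520)x² − (38.2)(9.8)x − (38.2)(9.8)(2.94) = 0
1760x² − 374.4x − 1101 = 0
x = [374.4 + √(140145 + 7.7484e+06)]/(2 × 1760) = 0.9043 m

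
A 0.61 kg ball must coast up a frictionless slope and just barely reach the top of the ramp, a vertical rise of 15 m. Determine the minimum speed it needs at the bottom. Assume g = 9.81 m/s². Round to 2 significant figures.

v = 17 m/s

At the top it is momentarily at rest, so all KE converts to PE: ½mv² = mgh
v = √(2gh) = √(2 × 9.81 × 15) = 17.16 m/s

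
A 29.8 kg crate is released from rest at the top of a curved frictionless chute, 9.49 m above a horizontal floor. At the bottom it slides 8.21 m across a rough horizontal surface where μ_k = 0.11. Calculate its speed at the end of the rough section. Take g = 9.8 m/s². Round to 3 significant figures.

v = 13.0 m/s

Energy at the top = energy at the end + work done against friction:
mgh = ½mv² + μ_k m g d
W_f = μ_k mg d = (0.11)(29.8)(9.8)(8.21) = 263.7 J
½mv² = mgh − W_f = 2771.5 − 263.7 = 2507.7 J
v = √(2 × 2507.7/29.8) = 12.97 m/s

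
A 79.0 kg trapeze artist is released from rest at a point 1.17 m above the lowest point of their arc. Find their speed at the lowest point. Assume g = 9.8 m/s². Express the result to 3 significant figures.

v = 4.79 m/s

By conservation of mechanical energy, mgh = ½mv²
v = √(2gh) = √(2 × 9.8 × 1.17) = √22.932 = 4.789 m/s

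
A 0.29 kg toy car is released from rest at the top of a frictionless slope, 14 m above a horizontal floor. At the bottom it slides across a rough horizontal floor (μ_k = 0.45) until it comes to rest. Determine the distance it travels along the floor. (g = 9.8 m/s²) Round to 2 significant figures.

d = 31 m

Energy at the top = energy at the end + work done against friction:
At rest all PE has been dissipated by friction: mgh = μ_k m g d
d = h/μ_k = 14/0.45 = 31.11 m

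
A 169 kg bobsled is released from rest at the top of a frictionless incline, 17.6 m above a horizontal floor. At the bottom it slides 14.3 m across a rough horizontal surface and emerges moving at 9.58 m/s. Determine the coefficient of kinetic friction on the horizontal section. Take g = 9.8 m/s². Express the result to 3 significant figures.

Energy at the top = energy at the end + work done against friction:
mgh = ½mv² + μ_k m g d
mgh = 29149 J; ½mv² = 7755.1 J
W_f = 29149 − 7755.1 = 21394 J
μ_k = W_f/(mg·d) = 21394/(1656 × 14.3) = 0.9033

μ_k = 0.903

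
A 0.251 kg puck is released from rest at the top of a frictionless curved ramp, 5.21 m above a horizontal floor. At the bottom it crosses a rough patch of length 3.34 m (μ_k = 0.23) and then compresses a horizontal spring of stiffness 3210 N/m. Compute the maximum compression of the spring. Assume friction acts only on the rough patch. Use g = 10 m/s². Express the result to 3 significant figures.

Initial energy: E₁ = mgh = (0.251)(10)(5.21) = 13.077 J
Friction removes W_f = μ_k mg d = (0.23)(0.251)(10)(3.34) = 1.928 J
Energy reaching the spring: E = 13.077 − 1.928 = 11.149 J
At max compression ½kx² = E ⇒ x = √(2E/k) = √(2 × 11.149/3210) = 0.08334 m

x = 0.0833 m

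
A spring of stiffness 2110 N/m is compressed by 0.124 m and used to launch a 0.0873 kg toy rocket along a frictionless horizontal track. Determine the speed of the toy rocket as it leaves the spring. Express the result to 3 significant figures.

The toy rocket leaves the spring when the spring is at natural length, so ½kx² = ½mv²
v = x√(k/m) = 0.124 × √(2110/0.0873) = 19.28 m/s

v = 19.3 m/s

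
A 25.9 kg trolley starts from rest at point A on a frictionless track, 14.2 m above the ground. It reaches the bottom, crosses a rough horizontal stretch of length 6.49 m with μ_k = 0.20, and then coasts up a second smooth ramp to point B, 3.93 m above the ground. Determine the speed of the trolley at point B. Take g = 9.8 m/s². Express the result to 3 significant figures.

Energy at A: mgh₁ = (25.9)(9.8)(14.2) = 3604.2 J
Friction loss: W_f = μ_k mg d = 329.5 J
At B: ½mv² + mgh₂ = mgh₁ − W_f
½mv² = 3604.2 − 329.5 − 997.51 = 2277.3 J
v = √(2 × 2277.3/25.9) = 13.26 m/s

v = 13.3 m/s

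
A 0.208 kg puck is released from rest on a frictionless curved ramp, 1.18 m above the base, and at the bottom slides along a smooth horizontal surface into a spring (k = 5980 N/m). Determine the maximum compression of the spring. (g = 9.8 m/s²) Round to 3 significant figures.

x = 0.0284 m

Energy conservation (no friction) from release to max compression: mgh = ½kx²
x = √(2mgh/k) = √(2 × 0.208 × 9.8 × 1.18 / 5980) = 0.02836 m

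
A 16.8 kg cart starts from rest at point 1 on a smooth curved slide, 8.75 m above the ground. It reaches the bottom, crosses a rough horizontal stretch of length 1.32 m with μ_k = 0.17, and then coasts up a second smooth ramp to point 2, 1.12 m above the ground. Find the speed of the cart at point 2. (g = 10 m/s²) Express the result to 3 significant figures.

Energy at 1: mgh₁ = (16.8)(10)(8.75) = 1470.0 J
Friction loss: W_f = μ_k mg d = 37.70 J
At 2: ½mv² + mgh₂ = mgh₁ − W_f
½mv² = 1470.0 − 37.70 − 188.16 = 1244.1 J
v = √(2 × 1244.1/16.8) = 12.17 m/s

v = 12.2 m/s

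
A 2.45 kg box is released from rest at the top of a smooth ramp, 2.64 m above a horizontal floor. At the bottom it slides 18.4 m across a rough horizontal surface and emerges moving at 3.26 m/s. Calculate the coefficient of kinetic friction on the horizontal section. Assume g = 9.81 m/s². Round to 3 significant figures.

Energy at the top = energy at the end + work done against friction:
mgh = ½mv² + μ_k m g d
mgh = 63.451 J; ½mv² = 13.019 J
W_f = 63.451 − 13.019 = 50.43 J
μ_k = W_f/(mg·d) = 50.43/(24.03 × 18.4) = 0.1140

μ_k = 0.114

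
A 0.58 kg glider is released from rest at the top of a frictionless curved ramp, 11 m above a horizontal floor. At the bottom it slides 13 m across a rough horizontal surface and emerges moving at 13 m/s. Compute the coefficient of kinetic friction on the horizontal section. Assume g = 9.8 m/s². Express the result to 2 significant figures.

μ_k = 0.18

Applying the work–energy principle:
mgh = ½mv² + μ_k m g d
mgh = 62.524 J; ½mv² = 49.010 J
W_f = 62.524 − 49.010 = 13.51 J
μ_k = W_f/(mg·d) = 13.51/(5.684 × 13) = 0.1829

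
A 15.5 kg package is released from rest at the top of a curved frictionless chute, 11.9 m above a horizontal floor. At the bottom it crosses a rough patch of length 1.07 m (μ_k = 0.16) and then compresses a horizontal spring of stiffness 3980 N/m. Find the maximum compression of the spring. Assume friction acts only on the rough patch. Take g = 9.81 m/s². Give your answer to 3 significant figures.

Initial energy: E₁ = mgh = (15.5)(9.81)(11.9) = 1809.5 J
Friction removes W_f = μ_k mg d = (0.16)(15.5)(9.81)(1.07) = 26.03 J
Energy reaching the spring: E = 1809.5 − 26.03 = 1783.4 J
At max compression ½kx² = E ⇒ x = √(2E/k) = √(2 × 1783.4/3980) = 0.9467 m

x = 0.947 m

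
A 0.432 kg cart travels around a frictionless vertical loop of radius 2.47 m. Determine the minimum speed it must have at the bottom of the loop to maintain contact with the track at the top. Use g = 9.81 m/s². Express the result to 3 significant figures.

At the top: mg = mv_top²/r ⇒ v_top² = gr = 24.23 m²/s²
Energy from bottom to top (height 2r): ½mv_bot² = ½mv_top² + mg(2r)
v_bot² = gr + 4gr = 5gr = 121.2
v_bot = √(5gr) = 11.01 m/s

v = 11.0 m/s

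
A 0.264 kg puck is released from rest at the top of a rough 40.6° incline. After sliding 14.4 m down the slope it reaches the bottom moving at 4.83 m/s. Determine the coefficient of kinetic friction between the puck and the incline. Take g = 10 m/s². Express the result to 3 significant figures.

Energy balance down the incline: mg L sinθ − ½mv² = μ_k (mg cosθ) L
mgL sinθ = 24.740 J; ½mv² = 3.0794 J
W_f = 24.740 − 3.0794 = 21.66 J
μ_k = W_f/(mg cosθ · L) = 21.66/(2.004 × 14.4) = 0.7504

μ_k = 0.750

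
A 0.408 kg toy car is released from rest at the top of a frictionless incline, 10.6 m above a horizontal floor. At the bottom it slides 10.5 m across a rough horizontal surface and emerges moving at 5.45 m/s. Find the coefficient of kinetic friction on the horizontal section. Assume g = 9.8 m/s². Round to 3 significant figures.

Energy bookkeeping (friction removes W_f = μ_k N d):
mgh = ½mv² + μ_k m g d
mgh = 42.383 J; ½mv² = 6.0593 J
W_f = 42.383 − 6.0593 = 36.32 J
μ_k = W_f/(mg·d) = 36.32/(3.998 × 10.5) = 0.8652

μ_k = 0.865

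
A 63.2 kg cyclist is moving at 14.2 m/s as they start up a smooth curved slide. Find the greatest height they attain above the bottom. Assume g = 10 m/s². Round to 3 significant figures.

By energy conservation, ½mv² = mgh
h = v²/(2g) = 14.2²/(2 × 10) = 10.08 m

h = 10.1 m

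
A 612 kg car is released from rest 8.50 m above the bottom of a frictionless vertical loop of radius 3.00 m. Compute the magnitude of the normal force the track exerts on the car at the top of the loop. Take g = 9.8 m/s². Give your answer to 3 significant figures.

N = 4000 N

Energy from release to top (height 2r): mgh = ½mv_top² + mg(2r)
v_top² = 2g(h − 2r) = 2(9.8)(8.50 − 6.000) = 49.000 m²/s²
At the top, both N and weight point toward the centre: N + mg = mv_top²/r
N = m(v_top²/r − g) = 612(49.000/3.00 − 9.8) = 3998 N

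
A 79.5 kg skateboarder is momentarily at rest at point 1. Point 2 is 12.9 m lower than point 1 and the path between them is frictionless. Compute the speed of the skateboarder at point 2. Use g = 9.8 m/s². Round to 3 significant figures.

v = 15.9 m/s

By conservation of mechanical energy, mgh = ½mv²
v = √(2gh) = √(2 × 9.8 × 12.9) = √252.84 = 15.90 m/s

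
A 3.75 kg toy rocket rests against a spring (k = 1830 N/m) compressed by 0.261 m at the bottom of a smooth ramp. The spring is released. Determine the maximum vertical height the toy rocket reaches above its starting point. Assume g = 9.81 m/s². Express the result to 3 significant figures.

Energy conservation from release to the highest point: ½kx² = mgh
h = kx²/(2mg) = (1830)(0.261)²/(2 × 3.75 × 9.81) = 1.694 m

h = 1.69 m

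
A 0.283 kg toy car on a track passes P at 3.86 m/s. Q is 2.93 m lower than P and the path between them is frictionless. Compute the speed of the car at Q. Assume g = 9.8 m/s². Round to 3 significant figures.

Mechanical energy is conserved (no friction): ½mv₀² + mgh = ½mv²
v² = v₀² + 2gh = (3.86)² + 2(9.8)(2.93) = 72.328
v = √72.328 = 8.505 m/s

v = 8.50 m/s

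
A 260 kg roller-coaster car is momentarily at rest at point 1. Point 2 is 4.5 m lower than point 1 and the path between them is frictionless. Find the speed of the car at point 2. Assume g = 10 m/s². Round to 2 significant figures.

v = 9.5 m/s

By conservation of mechanical energy, mgh = ½mv²
The mass cancels from both sides.
v = √(2gh) = √(2 × 10 × 4.5) = √90.000 = 9.487 m/s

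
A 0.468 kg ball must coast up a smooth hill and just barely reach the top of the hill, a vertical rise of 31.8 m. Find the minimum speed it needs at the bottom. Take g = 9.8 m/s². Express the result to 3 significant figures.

v = 25.0 m/s

At the top it is momentarily at rest, so all KE converts to PE: ½mv² = mgh
v = √(2gh) = √(2 × 9.8 × 31.8) = 24.97 m/s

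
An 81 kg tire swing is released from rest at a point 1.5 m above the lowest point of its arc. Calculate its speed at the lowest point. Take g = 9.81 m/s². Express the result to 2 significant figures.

Energy conservation between the two points: mgh = ½mv²
The mass cancels from both sides.
v = √(2gh) = √(2 × 9.81 × 1.5) = √29.430 = 5.425 m/s

v = 5.4 m/s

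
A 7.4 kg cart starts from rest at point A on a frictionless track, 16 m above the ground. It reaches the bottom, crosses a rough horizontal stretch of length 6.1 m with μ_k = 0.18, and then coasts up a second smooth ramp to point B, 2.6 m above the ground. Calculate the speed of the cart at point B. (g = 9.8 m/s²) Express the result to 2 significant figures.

v = 16 m/s

Energy at A: mgh₁ = (7.4)(9.8)(16) = 1160.3 J
Friction loss: W_f = μ_k mg d = 79.63 J
At B: ½mv² + mgh₂ = mgh₁ − W_f
½mv² = 1160.3 − 79.63 − 188.55 = 892.14 J
v = √(2 × 892.14/7.4) = 15.53 m/s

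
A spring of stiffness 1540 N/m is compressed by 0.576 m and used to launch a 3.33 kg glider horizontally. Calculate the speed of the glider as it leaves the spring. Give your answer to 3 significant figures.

Spring PE converts entirely to kinetic energy: ½kx² = ½mv²
v = x√(k/m) = 0.576 × √(1540/3.33) = 12.39 m/s

v = 12.4 m/s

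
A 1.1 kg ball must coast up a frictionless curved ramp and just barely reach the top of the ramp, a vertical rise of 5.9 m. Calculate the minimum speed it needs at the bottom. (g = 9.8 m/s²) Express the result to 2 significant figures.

v = 11 m/s

At the top it is momentarily at rest, so all KE converts to PE: ½mv² = mgh
v = √(2gh) = √(2 × 9.8 × 5.9) = 10.75 m/s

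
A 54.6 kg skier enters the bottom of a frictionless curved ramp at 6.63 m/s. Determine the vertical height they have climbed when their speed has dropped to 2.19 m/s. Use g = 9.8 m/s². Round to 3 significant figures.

h = 2.00 m

Energy balance between the two points: ½mv₁² = ½mv₂² + mgh
h = (v₁² − v₂²)/(2g) = (6.63² − 2.19²)/(2 × 9.8) = 1.998 m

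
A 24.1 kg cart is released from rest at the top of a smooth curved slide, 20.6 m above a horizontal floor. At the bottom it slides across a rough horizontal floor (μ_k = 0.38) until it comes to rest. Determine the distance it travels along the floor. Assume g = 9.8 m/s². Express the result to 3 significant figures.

Energy at the top = energy at the end + work done against friction:
At rest all PE has been dissipated by friction: mgh = μ_k m g d
d = h/μ_k = 20.6/0.38 = 54.21 m

d = 54.2 m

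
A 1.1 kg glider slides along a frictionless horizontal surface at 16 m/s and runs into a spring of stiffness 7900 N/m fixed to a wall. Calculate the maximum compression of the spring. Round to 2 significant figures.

All KE is stored as spring PE at maximum compression: ½mv² = ½kx²
x = v√(m/k) = 16 × √(1.1/7900) = 0.1888 m

x = 0.19 m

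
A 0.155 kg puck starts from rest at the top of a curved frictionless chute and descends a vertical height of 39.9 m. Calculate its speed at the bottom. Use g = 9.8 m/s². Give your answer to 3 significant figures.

v = 28.0 m/s

Mechanical energy is conserved (no friction): mgh = ½mv²
The mass cancels from both sides.
v = √(2gh) = √(2 × 9.8 × 39.9) = √782.04 = 27.96 m/s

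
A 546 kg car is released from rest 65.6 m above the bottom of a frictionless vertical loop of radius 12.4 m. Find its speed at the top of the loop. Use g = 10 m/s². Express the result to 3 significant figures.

Energy conservation: mgh = ½mv_top² + mg(2r)
v_top² = 2g(h − 2r) = 2(10)(65.6 − 24.80) = 816.0
v_top = 28.57 m/s

v = 28.6 m/s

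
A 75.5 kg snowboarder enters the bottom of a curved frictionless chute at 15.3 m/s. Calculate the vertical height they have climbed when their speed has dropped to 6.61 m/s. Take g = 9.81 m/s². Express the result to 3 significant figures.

Conservation of energy: ½mv₁² = ½mv₂² + mgh
h = (v₁² − v₂²)/(2g) = (15.3² − 6.61²)/(2 × 9.81) = 9.704 m

h = 9.70 m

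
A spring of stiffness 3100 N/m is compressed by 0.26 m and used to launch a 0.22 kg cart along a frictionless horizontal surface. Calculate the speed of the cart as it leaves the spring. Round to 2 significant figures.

Conservation of energy: ½kx² = ½mv²
v = x√(k/m) = 0.26 × √(3100/0.22) = 30.86 m/s

v = 31 m/s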